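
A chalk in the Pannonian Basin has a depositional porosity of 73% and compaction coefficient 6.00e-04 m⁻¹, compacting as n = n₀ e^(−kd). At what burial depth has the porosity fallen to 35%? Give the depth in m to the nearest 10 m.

Working in km (1 km = 1000 m; k in km⁻¹ = k in m⁻¹ × 1000):
Invert Athy's law: d = ln(n₀/n) / k
d = ln(0.73/0.35) / 0.6 = ln(2.086) / 0.6 = 0.7351 / 0.6 = 1.225 km

1230 m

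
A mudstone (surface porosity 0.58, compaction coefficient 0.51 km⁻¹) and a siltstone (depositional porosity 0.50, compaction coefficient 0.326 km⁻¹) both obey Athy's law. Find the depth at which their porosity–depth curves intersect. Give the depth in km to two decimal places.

Set n₀ₐ e^(−βₐZ) = n₀ᵦ e^(−βᵦZ) ⇒ ln(n₀ₐ/n₀ᵦ) = (βₐ − βᵦ)·Z
Z = ln(0.58/0.5) / (0.51 − 0.326) = 0.1484 / 0.184 = 0.807 km

0.81 km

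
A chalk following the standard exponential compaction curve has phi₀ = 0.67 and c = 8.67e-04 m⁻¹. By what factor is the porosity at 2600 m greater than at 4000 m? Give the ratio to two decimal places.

3.37

Working in km (1 km = 1000 m; c in km⁻¹ = c in m⁻¹ × 1000):
phi(d₁)/phi(d₂) = e^(−c·d₁)/e^(−c·d₂) = e^{c(d₂−d₁)}
= exp(0.867 × 1.4) = exp(1.214) = 3.3663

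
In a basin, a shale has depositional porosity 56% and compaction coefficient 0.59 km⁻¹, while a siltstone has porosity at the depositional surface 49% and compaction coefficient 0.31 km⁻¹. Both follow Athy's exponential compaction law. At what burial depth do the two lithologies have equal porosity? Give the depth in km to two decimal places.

0.48 km

Set φ₀ₐ e^(−kₐz) = φ₀ᵦ e^(−kᵦz) ⇒ ln(φ₀ₐ/φ₀ᵦ) = (kₐ − kᵦ)·z
z = ln(0.56/0.49) / (0.59 − 0.31) = 0.1335 / 0.28 = 0.477 km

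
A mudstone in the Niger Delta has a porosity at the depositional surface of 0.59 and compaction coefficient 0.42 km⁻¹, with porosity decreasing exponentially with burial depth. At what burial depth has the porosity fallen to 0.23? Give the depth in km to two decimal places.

2.24 km

Invert Athy's law: d = ln(φ₀/φ) / β
d = ln(0.59/0.23) / 0.42 = ln(2.565) / 0.42 = 0.9420 / 0.42 = 2.243 km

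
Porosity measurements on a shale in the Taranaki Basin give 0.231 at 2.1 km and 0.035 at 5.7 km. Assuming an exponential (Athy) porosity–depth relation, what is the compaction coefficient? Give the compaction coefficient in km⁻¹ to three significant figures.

0.524 km⁻¹

Athy: φ(z) = φ₀ e^(−βz) ⇒ φ₁/φ₂ = e^{β(z₂−z₁)} ⇒ β = ln(φ₁/φ₂)/(z₂−z₁)
β = ln(0.231/0.035) / (5.7 − 2.1) = ln(6.6) / 3.6 = 1.8871 / 3.6 = 0.5242 km⁻¹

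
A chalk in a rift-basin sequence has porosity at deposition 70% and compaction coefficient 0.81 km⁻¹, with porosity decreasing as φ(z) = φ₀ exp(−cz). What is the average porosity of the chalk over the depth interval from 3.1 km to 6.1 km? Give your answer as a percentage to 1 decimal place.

2.1%

⟨φ⟩ = (1/(z₂−z₁)) ∫ φ₀ e^(−cz) dz = φ₀·(e^(−c·z₁) − e^(−c·z₂)) / (c·(z₂−z₁))
e^(−0.81×3.1) = 0.0812; e^(−0.81×6.1) = 0.0071
⟨φ⟩ = 0.7 × (0.0812 − 0.0071) / (0.81 × 3) = 0.7 × 0.0305 = 0.0213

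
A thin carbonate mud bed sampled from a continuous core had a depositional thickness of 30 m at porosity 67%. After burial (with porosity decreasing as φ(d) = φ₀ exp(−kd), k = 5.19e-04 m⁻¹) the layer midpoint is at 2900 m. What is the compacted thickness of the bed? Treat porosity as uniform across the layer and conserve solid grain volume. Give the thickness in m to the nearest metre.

12 m

Working in km (1 km = 1000 m; k in km⁻¹ = k in m⁻¹ × 1000):
Porosity at 2.9 km: φ = 0.67·exp(−0.519×2.9) = 0.1487
Solid-volume conservation: h(1−φ) = h₀(1−φ₀) ⇒ h = h₀·(1−φ₀)/(1−φ)
h = 0.03 × (1 − 0.67)/(1 − 0.1487) = 0.03 × 0.3877 = 0.0116 km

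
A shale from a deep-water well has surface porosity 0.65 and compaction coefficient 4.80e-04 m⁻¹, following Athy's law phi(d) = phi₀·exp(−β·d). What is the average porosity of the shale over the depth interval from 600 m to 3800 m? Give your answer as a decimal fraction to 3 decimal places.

0.249

Working in km (1 km = 1000 m; β in km⁻¹ = β in m⁻¹ × 1000):
⟨phi⟩ = (1/(d₂−d₁)) ∫ phi₀ e^(−βd) dd = phi₀·(e^(−β·d₁) − e^(−β·d₂)) / (β·(d₂−d₁))
e^(−0.48×0.6) = 0.7498; e^(−0.48×3.8) = 0.1614
⟨phi⟩ = 0.65 × (0.7498 − 0.1614) / (0.48 × 3.2) = 0.65 × 0.3831 = 0.2490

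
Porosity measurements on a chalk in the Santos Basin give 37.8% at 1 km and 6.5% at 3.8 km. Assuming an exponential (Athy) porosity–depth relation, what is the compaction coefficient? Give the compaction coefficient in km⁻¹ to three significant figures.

0.629 km⁻¹

Athy: n(Z) = n₀ e^(−cZ) ⇒ n₁/n₂ = e^{c(Z₂−Z₁)} ⇒ c = ln(n₁/n₂)/(Z₂−Z₁)
c = ln(0.378/0.065) / (3.8 − 1) = ln(5.815) / 2.8 = 1.7605 / 2.8 = 0.6288 km⁻¹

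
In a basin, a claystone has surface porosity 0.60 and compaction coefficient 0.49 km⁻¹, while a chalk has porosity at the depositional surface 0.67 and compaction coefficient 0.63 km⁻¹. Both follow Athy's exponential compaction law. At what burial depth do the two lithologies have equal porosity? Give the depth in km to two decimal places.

Set n₀ₐ e^(−βₐz) = n₀ᵦ e^(−βᵦz) ⇒ ln(n₀ₐ/n₀ᵦ) = (βₐ − βᵦ)·z
z = ln(0.6/0.67) / (0.49 − 0.63) = -0.1103 / -0.14 = 0.788 km

0.79 km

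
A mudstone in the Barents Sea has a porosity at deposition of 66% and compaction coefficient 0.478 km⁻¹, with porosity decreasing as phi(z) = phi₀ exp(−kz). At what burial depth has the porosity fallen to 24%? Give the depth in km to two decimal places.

Invert Athy's law: z = ln(phi₀/phi) / k
z = ln(0.66/0.24) / 0.478 = ln(2.75) / 0.478 = 1.0116 / 0.478 = 2.116 km

2.12 km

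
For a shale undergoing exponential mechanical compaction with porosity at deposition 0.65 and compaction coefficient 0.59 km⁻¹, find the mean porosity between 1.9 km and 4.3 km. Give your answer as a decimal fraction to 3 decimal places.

⟨phi⟩ = (1/(Z₂−Z₁)) ∫ phi₀ e^(−βZ) dZ = phi₀·(e^(−β·Z₁) − e^(−β·Z₂)) / (β·(Z₂−Z₁))
e^(−0.59×1.9) = 0.3260; e^(−0.59×4.3) = 0.0791
⟨phi⟩ = 0.65 × (0.3260 − 0.0791) / (0.59 × 2.4) = 0.65 × 0.1743 = 0.1133

0.113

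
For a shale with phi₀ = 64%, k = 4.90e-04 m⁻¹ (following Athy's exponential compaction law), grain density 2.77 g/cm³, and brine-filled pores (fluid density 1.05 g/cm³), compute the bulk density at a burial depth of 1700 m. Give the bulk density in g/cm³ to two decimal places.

Working in km (1 km = 1000 m; k in km⁻¹ = k in m⁻¹ × 1000):
Porosity at depth: phi = 0.64·exp(−0.49×1.7) = 0.64×0.4347 = 0.2782
Bulk density: ρ_b = (1−phi)ρ_g + phi·ρ_f = 0.7218×2.77 + 0.2782×1.05
       = 1.999 + 0.292 = 2.291 g/cm³

2.29 g/cm³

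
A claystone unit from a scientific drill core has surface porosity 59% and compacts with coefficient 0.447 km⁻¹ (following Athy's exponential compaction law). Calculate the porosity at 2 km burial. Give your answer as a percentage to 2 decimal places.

n = n₀·exp(−k·Z) = 0.59 × exp(−0.447 × 2) = 0.59 × exp(−0.894)
  = 0.59 × 0.4090 = 0.2413

24.13%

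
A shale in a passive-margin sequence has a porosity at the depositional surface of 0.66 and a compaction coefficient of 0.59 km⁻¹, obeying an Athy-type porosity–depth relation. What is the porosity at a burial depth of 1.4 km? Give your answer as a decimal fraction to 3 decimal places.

0.289

n = n₀·exp(−k·Z) = 0.66 × exp(−0.59 × 1.4) = 0.66 × exp(−0.826)
  = 0.66 × 0.4378 = 0.2889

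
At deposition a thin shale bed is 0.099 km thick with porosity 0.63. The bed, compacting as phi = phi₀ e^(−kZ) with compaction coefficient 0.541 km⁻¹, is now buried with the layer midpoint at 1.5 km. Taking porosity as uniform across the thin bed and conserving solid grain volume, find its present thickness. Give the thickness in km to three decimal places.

Porosity at 1.5 km: phi = 0.63·exp(−0.541×1.5) = 0.2798
Solid-volume conservation: h(1−phi) = h₀(1−phi₀) ⇒ h = h₀·(1−phi₀)/(1−phi)
h = 0.099 × (1 − 0.63)/(1 − 0.2798) = 0.099 × 0.5138 = 0.0509 km

0.051 km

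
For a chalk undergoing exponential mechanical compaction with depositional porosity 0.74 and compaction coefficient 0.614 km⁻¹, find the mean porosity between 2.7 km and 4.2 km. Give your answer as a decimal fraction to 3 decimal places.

0.092

⟨φ⟩ = (1/(z₂−z₁)) ∫ φ₀ e^(−cz) dz = φ₀·(e^(−c·z₁) − e^(−c·z₂)) / (c·(z₂−z₁))
e^(−0.614×2.7) = 0.1906; e^(−0.614×4.2) = 0.0759
⟨φ⟩ = 0.74 × (0.1906 − 0.0759) / (0.614 × 1.5) = 0.74 × 0.1245 = 0.0922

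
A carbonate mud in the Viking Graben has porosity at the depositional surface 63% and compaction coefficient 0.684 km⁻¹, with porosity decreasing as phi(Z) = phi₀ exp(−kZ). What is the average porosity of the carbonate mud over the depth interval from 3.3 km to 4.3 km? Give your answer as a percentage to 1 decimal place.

⟨phi⟩ = (1/(Z₂−Z₁)) ∫ phi₀ e^(−kZ) dZ = phi₀·(e^(−k·Z₁) − e^(−k·Z₂)) / (k·(Z₂−Z₁))
e^(−0.684×3.3) = 0.1046; e^(−0.684×4.3) = 0.0528
⟨phi⟩ = 0.63 × (0.1046 − 0.0528) / (0.684 × 1) = 0.63 × 0.0758 = 0.0477

4.8%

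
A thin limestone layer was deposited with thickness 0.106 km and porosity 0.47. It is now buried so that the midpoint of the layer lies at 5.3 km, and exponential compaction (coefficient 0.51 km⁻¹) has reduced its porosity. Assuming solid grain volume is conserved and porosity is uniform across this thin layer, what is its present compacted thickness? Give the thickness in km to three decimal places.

Porosity at 5.3 km: phi = 0.47·exp(−0.51×5.3) = 0.0315
Solid-volume conservation: h(1−phi) = h₀(1−phi₀) ⇒ h = h₀·(1−phi₀)/(1−phi)
h = 0.106 × (1 − 0.47)/(1 − 0.0315) = 0.106 × 0.5472 = 0.0580 km

0.058 km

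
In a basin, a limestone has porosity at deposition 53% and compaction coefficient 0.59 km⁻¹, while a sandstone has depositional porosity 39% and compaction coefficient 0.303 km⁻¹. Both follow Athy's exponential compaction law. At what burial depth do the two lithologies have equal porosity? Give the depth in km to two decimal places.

Set n₀ₐ e^(−cₐz) = n₀ᵦ e^(−cᵦz) ⇒ ln(n₀ₐ/n₀ᵦ) = (cₐ − cᵦ)·z
z = ln(0.53/0.39) / (0.59 − 0.303) = 0.3067 / 0.287 = 1.069 km

1.07 km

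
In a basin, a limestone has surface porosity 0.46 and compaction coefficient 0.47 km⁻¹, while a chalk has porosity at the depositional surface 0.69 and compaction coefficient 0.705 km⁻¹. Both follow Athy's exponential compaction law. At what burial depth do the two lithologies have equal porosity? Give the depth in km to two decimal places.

1.73 km

Set phi₀ₐ e^(−kₐd) = phi₀ᵦ e^(−kᵦd) ⇒ ln(phi₀ₐ/phi₀ᵦ) = (kₐ − kᵦ)·d
d = ln(0.46/0.69) / (0.47 − 0.705) = -0.4055 / -0.235 = 1.725 km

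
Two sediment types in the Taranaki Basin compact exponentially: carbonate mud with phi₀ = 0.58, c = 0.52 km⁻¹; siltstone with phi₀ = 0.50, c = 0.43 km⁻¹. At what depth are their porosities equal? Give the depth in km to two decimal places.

1.65 km

Set phi₀ₐ e^(−cₐd) = phi₀ᵦ e^(−cᵦd) ⇒ ln(phi₀ₐ/phi₀ᵦ) = (cₐ − cᵦ)·d
d = ln(0.58/0.5) / (0.52 − 0.43) = 0.1484 / 0.09 = 1.649 km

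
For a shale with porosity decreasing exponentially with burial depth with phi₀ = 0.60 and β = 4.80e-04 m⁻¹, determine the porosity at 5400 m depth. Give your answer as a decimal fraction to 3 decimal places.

Working in km (1 km = 1000 m; β in km⁻¹ = β in m⁻¹ × 1000):
phi = phi₀·exp(−β·Z) = 0.6 × exp(−0.48 × 5.4) = 0.6 × exp(−2.592)
  = 0.6 × 0.0749 = 0.0449

0.045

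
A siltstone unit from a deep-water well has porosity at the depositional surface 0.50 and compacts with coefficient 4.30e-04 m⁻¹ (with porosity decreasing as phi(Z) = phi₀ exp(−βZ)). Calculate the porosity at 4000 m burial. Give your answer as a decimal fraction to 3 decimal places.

Working in km (1 km = 1000 m; β in km⁻¹ = β in m⁻¹ × 1000):
phi = phi₀·exp(−β·Z) = 0.5 × exp(−0.43 × 4) = 0.5 × exp(−1.72)
  = 0.5 × 0.1791 = 0.0895

0.090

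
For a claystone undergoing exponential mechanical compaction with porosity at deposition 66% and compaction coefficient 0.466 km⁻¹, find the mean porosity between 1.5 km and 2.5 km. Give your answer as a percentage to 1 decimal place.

⟨φ⟩ = (1/(Z₂−Z₁)) ∫ φ₀ e^(−cZ) dZ = φ₀·(e^(−c·Z₁) − e^(−c·Z₂)) / (c·(Z₂−Z₁))
e^(−0.466×1.5) = 0.4971; e^(−0.466×2.5) = 0.3119
⟨φ⟩ = 0.66 × (0.4971 − 0.3119) / (0.466 × 1) = 0.66 × 0.3973 = 0.2622

26.2%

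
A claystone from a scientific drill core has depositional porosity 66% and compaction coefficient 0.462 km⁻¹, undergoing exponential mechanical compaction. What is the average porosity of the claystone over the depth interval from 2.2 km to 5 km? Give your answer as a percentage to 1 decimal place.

⟨phi⟩ = (1/(Z₂−Z₁)) ∫ phi₀ e^(−cZ) dZ = phi₀·(e^(−c·Z₁) − e^(−c·Z₂)) / (c·(Z₂−Z₁))
e^(−0.462×2.2) = 0.3619; e^(−0.462×5) = 0.0993
⟨phi⟩ = 0.66 × (0.3619 − 0.0993) / (0.462 × 2.8) = 0.66 × 0.2030 = 0.1340

13.4%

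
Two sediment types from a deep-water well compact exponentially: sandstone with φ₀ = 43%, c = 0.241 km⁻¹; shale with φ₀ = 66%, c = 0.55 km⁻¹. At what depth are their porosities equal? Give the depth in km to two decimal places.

Set φ₀ₐ e^(−cₐZ) = φ₀ᵦ e^(−cᵦZ) ⇒ ln(φ₀ₐ/φ₀ᵦ) = (cₐ − cᵦ)·Z
Z = ln(0.43/0.66) / (0.241 − 0.55) = -0.4285 / -0.309 = 1.387 km

1.39 km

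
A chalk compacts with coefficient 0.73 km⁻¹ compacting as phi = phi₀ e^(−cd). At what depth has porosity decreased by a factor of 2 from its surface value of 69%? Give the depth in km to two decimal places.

0.95 km

phi/phi₀ = 1/2 ⇒ exp(−c·d) = 1/2 ⇒ d = ln(2) / c
d = 0.6931 / 0.73 = 0.950 km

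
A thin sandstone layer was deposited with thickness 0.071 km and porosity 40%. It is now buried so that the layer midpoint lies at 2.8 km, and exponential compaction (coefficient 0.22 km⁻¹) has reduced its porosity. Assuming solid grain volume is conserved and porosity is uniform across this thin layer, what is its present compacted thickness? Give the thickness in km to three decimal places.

Porosity at 2.8 km: phi = 0.4·exp(−0.22×2.8) = 0.2160
Solid-volume conservation: h(1−phi) = h₀(1−phi₀) ⇒ h = h₀·(1−phi₀)/(1−phi)
h = 0.071 × (1 − 0.4)/(1 − 0.2160) = 0.071 × 0.7653 = 0.0543 km

0.054 km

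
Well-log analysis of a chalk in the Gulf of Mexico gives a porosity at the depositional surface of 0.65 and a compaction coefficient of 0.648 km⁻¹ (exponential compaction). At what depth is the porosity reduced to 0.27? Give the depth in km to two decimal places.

Invert Athy's law: z = ln(phi₀/phi) / β
z = ln(0.65/0.27) / 0.648 = ln(2.407) / 0.648 = 0.8786 / 0.648 = 1.356 km

1.36 km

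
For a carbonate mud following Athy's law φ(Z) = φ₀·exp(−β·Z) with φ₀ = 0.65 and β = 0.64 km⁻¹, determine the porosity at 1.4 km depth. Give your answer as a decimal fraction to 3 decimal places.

φ = φ₀·exp(−β·Z) = 0.65 × exp(−0.64 × 1.4) = 0.65 × exp(−0.896)
  = 0.65 × 0.4082 = 0.2653

0.265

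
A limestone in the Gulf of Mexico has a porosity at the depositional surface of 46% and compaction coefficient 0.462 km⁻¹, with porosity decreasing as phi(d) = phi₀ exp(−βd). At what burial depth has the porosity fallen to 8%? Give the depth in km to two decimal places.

Invert Athy's law: d = ln(phi₀/phi) / β
d = ln(0.46/0.08) / 0.462 = ln(5.75) / 0.462 = 1.7492 / 0.462 = 3.786 km

3.79 km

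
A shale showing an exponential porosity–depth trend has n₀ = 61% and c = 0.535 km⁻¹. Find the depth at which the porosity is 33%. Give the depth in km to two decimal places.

Invert Athy's law: z = ln(n₀/n) / c
z = ln(0.61/0.33) / 0.535 = ln(1.848) / 0.535 = 0.6144 / 0.535 = 1.148 km

1.15 km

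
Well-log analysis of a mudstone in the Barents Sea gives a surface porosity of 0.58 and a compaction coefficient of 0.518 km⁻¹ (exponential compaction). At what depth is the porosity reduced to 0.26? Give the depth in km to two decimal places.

1.55 km

Invert Athy's law: Z = ln(n₀/n) / c
Z = ln(0.58/0.26) / 0.518 = ln(2.231) / 0.518 = 0.8023 / 0.518 = 1.549 km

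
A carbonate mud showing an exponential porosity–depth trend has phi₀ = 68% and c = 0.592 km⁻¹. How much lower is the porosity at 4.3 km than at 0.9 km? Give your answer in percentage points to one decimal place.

34.6 percentage points

phi(0.9) = 0.68·e^(−0.592×0.9) = 0.3991
phi(4.3) = 0.68·e^(−0.592×4.3) = 0.0533
Δphi = 0.3991 − 0.0533 = 0.3458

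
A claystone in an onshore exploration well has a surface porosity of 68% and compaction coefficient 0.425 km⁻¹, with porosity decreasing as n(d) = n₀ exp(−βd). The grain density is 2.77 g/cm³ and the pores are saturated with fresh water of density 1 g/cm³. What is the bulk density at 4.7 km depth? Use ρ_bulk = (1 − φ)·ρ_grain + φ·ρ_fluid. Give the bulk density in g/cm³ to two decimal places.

Porosity at depth: n = 0.68·exp(−0.425×4.7) = 0.68×0.1357 = 0.0923
Bulk density: ρ_b = (1−n)ρ_g + n·ρ_f = 0.9077×2.77 + 0.0923×1
       = 2.514 + 0.092 = 2.607 g/cm³

2.61 g/cm³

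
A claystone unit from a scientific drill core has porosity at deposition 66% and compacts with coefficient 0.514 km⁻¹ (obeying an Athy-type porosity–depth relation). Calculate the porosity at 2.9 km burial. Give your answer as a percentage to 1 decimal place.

n = n₀·exp(−β·d) = 0.66 × exp(−0.514 × 2.9) = 0.66 × exp(−1.491)
  = 0.66 × 0.2252 = 0.1487

14.9%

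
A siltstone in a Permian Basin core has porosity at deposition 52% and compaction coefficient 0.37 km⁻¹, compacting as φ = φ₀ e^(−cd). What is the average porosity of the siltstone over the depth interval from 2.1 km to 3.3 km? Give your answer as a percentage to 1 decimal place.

19.3%

⟨φ⟩ = (1/(d₂−d₁)) ∫ φ₀ e^(−cd) dd = φ₀·(e^(−c·d₁) − e^(−c·d₂)) / (c·(d₂−d₁))
e^(−0.37×2.1) = 0.4598; e^(−0.37×3.3) = 0.2949
⟨φ⟩ = 0.52 × (0.4598 − 0.2949) / (0.37 × 1.2) = 0.52 × 0.3713 = 0.1931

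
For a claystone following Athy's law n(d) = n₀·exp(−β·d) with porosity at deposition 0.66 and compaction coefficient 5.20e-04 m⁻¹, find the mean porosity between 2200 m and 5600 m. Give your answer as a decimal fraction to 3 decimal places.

0.099

Working in km (1 km = 1000 m; β in km⁻¹ = β in m⁻¹ × 1000):
⟨n⟩ = (1/(d₂−d₁)) ∫ n₀ e^(−βd) dd = n₀·(e^(−β·d₁) − e^(−β·d₂)) / (β·(d₂−d₁))
e^(−0.52×2.2) = 0.3185; e^(−0.52×5.6) = 0.0544
⟨n⟩ = 0.66 × (0.3185 − 0.0544) / (0.52 × 3.4) = 0.66 × 0.1494 = 0.0986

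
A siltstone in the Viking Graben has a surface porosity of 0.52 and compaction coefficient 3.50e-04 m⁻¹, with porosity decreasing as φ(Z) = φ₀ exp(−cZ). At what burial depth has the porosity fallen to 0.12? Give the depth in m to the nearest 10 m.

4190 m

Working in km (1 km = 1000 m; c in km⁻¹ = c in m⁻¹ × 1000):
Invert Athy's law: Z = ln(φ₀/φ) / c
Z = ln(0.52/0.12) / 0.35 = ln(4.333) / 0.35 = 1.4663 / 0.35 = 4.190 km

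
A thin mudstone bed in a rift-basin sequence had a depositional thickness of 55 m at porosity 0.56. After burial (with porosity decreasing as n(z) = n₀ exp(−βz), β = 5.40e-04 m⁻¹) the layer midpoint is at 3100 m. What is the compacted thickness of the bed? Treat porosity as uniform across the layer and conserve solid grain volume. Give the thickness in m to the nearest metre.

Working in km (1 km = 1000 m; β in km⁻¹ = β in m⁻¹ × 1000):
Porosity at 3.1 km: n = 0.56·exp(−0.54×3.1) = 0.1050
Solid-volume conservation: h(1−n) = h₀(1−n₀) ⇒ h = h₀·(1−n₀)/(1−n)
h = 0.055 × (1 − 0.56)/(1 − 0.1050) = 0.055 × 0.4916 = 0.0270 km

27 m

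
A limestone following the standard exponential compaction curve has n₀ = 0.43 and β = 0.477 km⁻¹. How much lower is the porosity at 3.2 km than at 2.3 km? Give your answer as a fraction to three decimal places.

0.050

n(2.3) = 0.43·e^(−0.477×2.3) = 0.1436
n(3.2) = 0.43·e^(−0.477×3.2) = 0.0934
Δn = 0.1436 − 0.0934 = 0.0501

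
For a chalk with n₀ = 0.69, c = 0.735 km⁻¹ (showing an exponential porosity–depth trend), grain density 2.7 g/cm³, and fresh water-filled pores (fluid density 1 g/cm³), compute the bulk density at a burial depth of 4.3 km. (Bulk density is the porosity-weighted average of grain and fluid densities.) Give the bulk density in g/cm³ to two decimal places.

Porosity at depth: n = 0.69·exp(−0.735×4.3) = 0.69×0.0424 = 0.0293
Bulk density: ρ_b = (1−n)ρ_g + n·ρ_f = 0.9707×2.7 + 0.0293×1
       = 2.621 + 0.029 = 2.650 g/cm³

2.65 g/cm³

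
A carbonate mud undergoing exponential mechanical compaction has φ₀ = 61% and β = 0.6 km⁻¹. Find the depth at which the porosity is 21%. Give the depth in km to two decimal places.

1.78 km

Invert Athy's law: Z = ln(φ₀/φ) / β
Z = ln(0.61/0.21) / 0.6 = ln(2.905) / 0.6 = 1.0664 / 0.6 = 1.777 km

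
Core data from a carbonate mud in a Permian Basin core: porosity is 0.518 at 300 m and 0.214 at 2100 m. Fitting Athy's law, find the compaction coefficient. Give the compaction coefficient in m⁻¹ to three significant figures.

0.000491 m⁻¹

Working in km (1 km = 1000 m; c in km⁻¹ = c in m⁻¹ × 1000):
Athy: φ(Z) = φ₀ e^(−cZ) ⇒ φ₁/φ₂ = e^{c(Z₂−Z₁)} ⇒ c = ln(φ₁/φ₂)/(Z₂−Z₁)
c = ln(0.518/0.214) / (2.1 − 0.3) = ln(2.421) / 1.8 = 0.8840 / 1.8 = 0.4911 km⁻¹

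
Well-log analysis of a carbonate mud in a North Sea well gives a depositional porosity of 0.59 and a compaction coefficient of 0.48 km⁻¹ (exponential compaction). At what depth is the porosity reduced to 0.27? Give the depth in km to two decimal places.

1.63 km

Invert Athy's law: d = ln(n₀/n) / k
d = ln(0.59/0.27) / 0.48 = ln(2.185) / 0.48 = 0.7817 / 0.48 = 1.629 km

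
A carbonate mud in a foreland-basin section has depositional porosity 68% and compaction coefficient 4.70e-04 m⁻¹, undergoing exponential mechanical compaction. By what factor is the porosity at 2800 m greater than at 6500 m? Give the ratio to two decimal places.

5.69

Working in km (1 km = 1000 m; k in km⁻¹ = k in m⁻¹ × 1000):
φ(z₁)/φ(z₂) = e^(−k·z₁)/e^(−k·z₂) = e^{k(z₂−z₁)}
= exp(0.47 × 3.7) = exp(1.739) = 5.6916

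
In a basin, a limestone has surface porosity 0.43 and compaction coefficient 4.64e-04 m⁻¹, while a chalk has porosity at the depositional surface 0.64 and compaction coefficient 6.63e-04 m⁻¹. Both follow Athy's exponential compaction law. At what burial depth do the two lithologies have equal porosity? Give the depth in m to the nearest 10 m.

2000 m

Working in km (1 km = 1000 m; β in km⁻¹ = β in m⁻¹ × 1000):
Set n₀ₐ e^(−βₐZ) = n₀ᵦ e^(−βᵦZ) ⇒ ln(n₀ₐ/n₀ᵦ) = (βₐ − βᵦ)·Z
Z = ln(0.43/0.64) / (0.464 − 0.663) = -0.3977 / -0.199 = 1.998 km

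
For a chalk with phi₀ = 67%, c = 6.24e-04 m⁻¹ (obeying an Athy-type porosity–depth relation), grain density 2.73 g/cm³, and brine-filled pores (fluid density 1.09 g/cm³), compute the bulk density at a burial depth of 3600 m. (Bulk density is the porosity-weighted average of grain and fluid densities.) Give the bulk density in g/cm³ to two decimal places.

Working in km (1 km = 1000 m; c in km⁻¹ = c in m⁻¹ × 1000):
Porosity at depth: phi = 0.67·exp(−0.624×3.6) = 0.67×0.1058 = 0.0709
Bulk density: ρ_b = (1−phi)ρ_g + phi·ρ_f = 0.9291×2.73 + 0.0709×1.09
       = 2.537 + 0.077 = 2.614 g/cm³

2.61 g/cm³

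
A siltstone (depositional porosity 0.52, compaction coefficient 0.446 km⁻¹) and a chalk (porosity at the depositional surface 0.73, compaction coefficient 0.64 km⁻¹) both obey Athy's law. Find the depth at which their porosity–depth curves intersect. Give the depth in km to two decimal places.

Set phi₀ₐ e^(−cₐZ) = phi₀ᵦ e^(−cᵦZ) ⇒ ln(phi₀ₐ/phi₀ᵦ) = (cₐ − cᵦ)·Z
Z = ln(0.52/0.73) / (0.446 − 0.64) = -0.3392 / -0.194 = 1.749 km

1.75 km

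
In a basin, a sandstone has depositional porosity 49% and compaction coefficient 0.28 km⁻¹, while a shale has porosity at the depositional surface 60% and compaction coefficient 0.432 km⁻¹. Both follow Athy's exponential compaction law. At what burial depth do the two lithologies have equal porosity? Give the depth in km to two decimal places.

1.33 km

Set n₀ₐ e^(−βₐz) = n₀ᵦ e^(−βᵦz) ⇒ ln(n₀ₐ/n₀ᵦ) = (βₐ − βᵦ)·z
z = ln(0.49/0.6) / (0.28 − 0.432) = -0.2025 / -0.152 = 1.332 km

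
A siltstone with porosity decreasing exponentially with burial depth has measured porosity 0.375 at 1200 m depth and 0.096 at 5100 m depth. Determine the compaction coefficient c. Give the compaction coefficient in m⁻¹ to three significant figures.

Working in km (1 km = 1000 m; c in km⁻¹ = c in m⁻¹ × 1000):
Athy: φ(z) = φ₀ e^(−cz) ⇒ φ₁/φ₂ = e^{c(z₂−z₁)} ⇒ c = ln(φ₁/φ₂)/(z₂−z₁)
c = ln(0.375/0.096) / (5.1 − 1.2) = ln(3.906) / 3.9 = 1.3626 / 3.9 = 0.3494 km⁻¹

0.000349 m⁻¹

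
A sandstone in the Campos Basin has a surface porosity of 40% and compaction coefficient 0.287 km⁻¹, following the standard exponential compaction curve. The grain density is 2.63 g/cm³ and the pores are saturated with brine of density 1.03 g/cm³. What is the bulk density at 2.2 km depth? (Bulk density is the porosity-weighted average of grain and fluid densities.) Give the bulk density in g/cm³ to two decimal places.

Porosity at depth: phi = 0.4·exp(−0.287×2.2) = 0.4×0.5318 = 0.2127
Bulk density: ρ_b = (1−phi)ρ_g + phi·ρ_f = 0.7873×2.63 + 0.2127×1.03
       = 2.070 + 0.219 = 2.290 g/cm³

2.29 g/cm³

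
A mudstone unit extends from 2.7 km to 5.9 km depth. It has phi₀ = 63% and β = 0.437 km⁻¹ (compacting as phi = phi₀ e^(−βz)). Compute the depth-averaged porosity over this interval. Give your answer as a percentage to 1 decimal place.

⟨phi⟩ = (1/(z₂−z₁)) ∫ phi₀ e^(−βz) dz = phi₀·(e^(−β·z₁) − e^(−β·z₂)) / (β·(z₂−z₁))
e^(−0.437×2.7) = 0.3073; e^(−0.437×5.9) = 0.0759
⟨phi⟩ = 0.63 × (0.3073 − 0.0759) / (0.437 × 3.2) = 0.63 × 0.1655 = 0.1043

10.4%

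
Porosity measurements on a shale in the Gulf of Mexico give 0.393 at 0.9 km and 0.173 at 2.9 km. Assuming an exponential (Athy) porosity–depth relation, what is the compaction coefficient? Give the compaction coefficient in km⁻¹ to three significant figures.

Athy: phi(d) = phi₀ e^(−βd) ⇒ phi₁/phi₂ = e^{β(d₂−d₁)} ⇒ β = ln(phi₁/phi₂)/(d₂−d₁)
β = ln(0.393/0.173) / (2.9 − 0.9) = ln(2.272) / 2 = 0.8205 / 2 = 0.4103 km⁻¹

0.410 km⁻¹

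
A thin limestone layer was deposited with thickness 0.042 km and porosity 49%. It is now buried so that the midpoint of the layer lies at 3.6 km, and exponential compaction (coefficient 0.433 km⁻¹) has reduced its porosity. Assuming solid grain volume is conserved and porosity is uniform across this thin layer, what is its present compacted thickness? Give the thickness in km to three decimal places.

Porosity at 3.6 km: φ = 0.49·exp(−0.433×3.6) = 0.1031
Solid-volume conservation: h(1−φ) = h₀(1−φ₀) ⇒ h = h₀·(1−φ₀)/(1−φ)
h = 0.042 × (1 − 0.49)/(1 − 0.1031) = 0.042 × 0.5686 = 0.0239 km

0.024 km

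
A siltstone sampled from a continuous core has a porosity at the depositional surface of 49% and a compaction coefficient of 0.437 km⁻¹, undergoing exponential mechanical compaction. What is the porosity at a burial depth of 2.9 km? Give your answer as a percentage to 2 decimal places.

13.80%

n = n₀·exp(−β·z) = 0.49 × exp(−0.437 × 2.9) = 0.49 × exp(−1.267)
  = 0.49 × 0.2816 = 0.1380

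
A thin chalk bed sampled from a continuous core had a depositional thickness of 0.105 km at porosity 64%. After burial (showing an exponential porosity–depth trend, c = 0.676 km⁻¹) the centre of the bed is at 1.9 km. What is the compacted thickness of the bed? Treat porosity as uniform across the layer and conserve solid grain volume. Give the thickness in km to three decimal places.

0.046 km

Porosity at 1.9 km: n = 0.64·exp(−0.676×1.9) = 0.1772
Solid-volume conservation: h(1−n) = h₀(1−n₀) ⇒ h = h₀·(1−n₀)/(1−n)
h = 0.105 × (1 − 0.64)/(1 − 0.1772) = 0.105 × 0.4375 = 0.0459 km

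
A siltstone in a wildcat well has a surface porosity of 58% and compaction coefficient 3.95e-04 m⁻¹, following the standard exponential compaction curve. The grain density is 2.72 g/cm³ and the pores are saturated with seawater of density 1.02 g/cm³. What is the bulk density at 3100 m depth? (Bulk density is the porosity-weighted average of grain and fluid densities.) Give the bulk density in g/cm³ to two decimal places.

2.43 g/cm³

Working in km (1 km = 1000 m; k in km⁻¹ = k in m⁻¹ × 1000):
Porosity at depth: φ = 0.58·exp(−0.395×3.1) = 0.58×0.2939 = 0.1705
Bulk density: ρ_b = (1−φ)ρ_g + φ·ρ_f = 0.8295×2.72 + 0.1705×1.02
       = 2.256 + 0.174 = 2.430 g/cm³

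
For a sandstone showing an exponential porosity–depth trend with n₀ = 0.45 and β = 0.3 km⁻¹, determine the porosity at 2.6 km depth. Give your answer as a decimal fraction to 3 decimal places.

n = n₀·exp(−β·z) = 0.45 × exp(−0.3 × 2.6) = 0.45 × exp(−0.78)
  = 0.45 × 0.4584 = 0.2063

0.206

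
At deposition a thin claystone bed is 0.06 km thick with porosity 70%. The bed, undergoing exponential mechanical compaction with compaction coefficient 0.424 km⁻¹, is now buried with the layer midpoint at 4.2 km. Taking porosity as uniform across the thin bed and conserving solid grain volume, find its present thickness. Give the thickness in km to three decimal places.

Porosity at 4.2 km: n = 0.7·exp(−0.424×4.2) = 0.1180
Solid-volume conservation: h(1−n) = h₀(1−n₀) ⇒ h = h₀·(1−n₀)/(1−n)
h = 0.06 × (1 − 0.7)/(1 − 0.1180) = 0.06 × 0.3401 = 0.0204 km

0.020 km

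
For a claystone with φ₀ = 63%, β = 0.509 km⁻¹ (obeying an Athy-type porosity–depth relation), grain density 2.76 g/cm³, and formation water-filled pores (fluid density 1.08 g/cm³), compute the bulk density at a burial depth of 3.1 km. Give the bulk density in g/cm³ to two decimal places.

Porosity at depth: φ = 0.63·exp(−0.509×3.1) = 0.63×0.2064 = 0.1300
Bulk density: ρ_b = (1−φ)ρ_g + φ·ρ_f = 0.8700×2.76 + 0.1300×1.08
       = 2.401 + 0.140 = 2.542 g/cm³

2.54 g/cm³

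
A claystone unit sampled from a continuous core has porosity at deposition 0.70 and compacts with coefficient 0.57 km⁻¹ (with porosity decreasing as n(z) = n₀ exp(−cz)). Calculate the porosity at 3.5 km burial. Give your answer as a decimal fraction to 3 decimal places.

n = n₀·exp(−c·z) = 0.7 × exp(−0.57 × 3.5) = 0.7 × exp(−1.995)
  = 0.7 × 0.1360 = 0.0952

0.095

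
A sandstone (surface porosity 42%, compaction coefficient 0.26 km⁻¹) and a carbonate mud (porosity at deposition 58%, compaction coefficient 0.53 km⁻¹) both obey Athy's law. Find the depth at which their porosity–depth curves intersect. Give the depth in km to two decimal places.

1.20 km

Set phi₀ₐ e^(−kₐZ) = phi₀ᵦ e^(−kᵦZ) ⇒ ln(phi₀ₐ/phi₀ᵦ) = (kₐ − kᵦ)·Z
Z = ln(0.42/0.58) / (0.26 − 0.53) = -0.3228 / -0.27 = 1.195 km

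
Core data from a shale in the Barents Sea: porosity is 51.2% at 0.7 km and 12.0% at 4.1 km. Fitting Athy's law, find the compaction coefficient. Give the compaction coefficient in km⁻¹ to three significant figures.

0.427 km⁻¹

Athy: φ(Z) = φ₀ e^(−kZ) ⇒ φ₁/φ₂ = e^{k(Z₂−Z₁)} ⇒ k = ln(φ₁/φ₂)/(Z₂−Z₁)
k = ln(0.512/0.12) / (4.1 − 0.7) = ln(4.267) / 3.4 = 1.4508 / 3.4 = 0.4267 km⁻¹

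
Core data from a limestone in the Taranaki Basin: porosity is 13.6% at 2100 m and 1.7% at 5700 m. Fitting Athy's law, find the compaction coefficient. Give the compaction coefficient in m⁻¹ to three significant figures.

Working in km (1 km = 1000 m; c in km⁻¹ = c in m⁻¹ × 1000):
Athy: phi(d) = phi₀ e^(−cd) ⇒ phi₁/phi₂ = e^{c(d₂−d₁)} ⇒ c = ln(phi₁/phi₂)/(d₂−d₁)
c = ln(0.136/0.017) / (5.7 − 2.1) = ln(8) / 3.6 = 2.0794 / 3.6 = 0.5776 km⁻¹

0.000578 m⁻¹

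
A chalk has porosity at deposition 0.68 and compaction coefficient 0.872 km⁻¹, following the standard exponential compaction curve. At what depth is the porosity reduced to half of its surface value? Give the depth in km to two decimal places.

φ/φ₀ = 1/2 ⇒ exp(−β·z) = 1/2 ⇒ z = ln(2) / β
z = 0.6931 / 0.872 = 0.795 km

0.79 km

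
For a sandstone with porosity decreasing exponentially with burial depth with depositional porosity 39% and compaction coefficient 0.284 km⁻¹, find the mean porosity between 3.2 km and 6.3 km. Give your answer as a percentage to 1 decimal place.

⟨φ⟩ = (1/(d₂−d₁)) ∫ φ₀ e^(−kd) dd = φ₀·(e^(−k·d₁) − e^(−k·d₂)) / (k·(d₂−d₁))
e^(−0.284×3.2) = 0.4030; e^(−0.284×6.3) = 0.1671
⟨φ⟩ = 0.39 × (0.4030 − 0.1671) / (0.284 × 3.1) = 0.39 × 0.2680 = 0.1045

10.5%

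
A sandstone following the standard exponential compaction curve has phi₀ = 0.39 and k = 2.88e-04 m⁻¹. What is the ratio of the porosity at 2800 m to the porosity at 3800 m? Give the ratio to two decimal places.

Working in km (1 km = 1000 m; k in km⁻¹ = k in m⁻¹ × 1000):
phi(z₁)/phi(z₂) = e^(−k·z₁)/e^(−k·z₂) = e^{k(z₂−z₁)}
= exp(0.288 × 1) = exp(0.288) = 1.3338

1.33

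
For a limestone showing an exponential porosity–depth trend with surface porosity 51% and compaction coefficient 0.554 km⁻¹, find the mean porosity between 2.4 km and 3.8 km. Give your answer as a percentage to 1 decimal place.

⟨φ⟩ = (1/(d₂−d₁)) ∫ φ₀ e^(−kd) dd = φ₀·(e^(−k·d₁) − e^(−k·d₂)) / (k·(d₂−d₁))
e^(−0.554×2.4) = 0.2646; e^(−0.554×3.8) = 0.1218
⟨φ⟩ = 0.51 × (0.2646 − 0.1218) / (0.554 × 1.4) = 0.51 × 0.1841 = 0.0939

9.4%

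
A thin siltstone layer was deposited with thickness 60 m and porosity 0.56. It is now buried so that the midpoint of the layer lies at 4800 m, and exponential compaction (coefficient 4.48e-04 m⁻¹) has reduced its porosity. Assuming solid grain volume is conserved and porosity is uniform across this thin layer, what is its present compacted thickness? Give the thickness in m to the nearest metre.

28 m

Working in km (1 km = 1000 m; c in km⁻¹ = c in m⁻¹ × 1000):
Porosity at 4.8 km: φ = 0.56·exp(−0.448×4.8) = 0.0652
Solid-volume conservation: h(1−φ) = h₀(1−φ₀) ⇒ h = h₀·(1−φ₀)/(1−φ)
h = 0.06 × (1 − 0.56)/(1 − 0.0652) = 0.06 × 0.4707 = 0.0282 km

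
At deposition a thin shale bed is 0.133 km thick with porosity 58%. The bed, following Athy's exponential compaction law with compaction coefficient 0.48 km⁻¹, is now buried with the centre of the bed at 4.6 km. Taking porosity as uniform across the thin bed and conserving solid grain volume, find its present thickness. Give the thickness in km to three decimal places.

0.060 km

Porosity at 4.6 km: n = 0.58·exp(−0.48×4.6) = 0.0638
Solid-volume conservation: h(1−n) = h₀(1−n₀) ⇒ h = h₀·(1−n₀)/(1−n)
h = 0.133 × (1 − 0.58)/(1 − 0.0638) = 0.133 × 0.4486 = 0.0597 km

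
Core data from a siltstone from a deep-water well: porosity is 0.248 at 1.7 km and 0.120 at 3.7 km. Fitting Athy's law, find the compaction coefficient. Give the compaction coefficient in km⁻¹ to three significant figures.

Athy: φ(z) = φ₀ e^(−cz) ⇒ φ₁/φ₂ = e^{c(z₂−z₁)} ⇒ c = ln(φ₁/φ₂)/(z₂−z₁)
c = ln(0.248/0.12) / (3.7 − 1.7) = ln(2.067) / 2 = 0.7259 / 2 = 0.363 km⁻¹

0.363 km⁻¹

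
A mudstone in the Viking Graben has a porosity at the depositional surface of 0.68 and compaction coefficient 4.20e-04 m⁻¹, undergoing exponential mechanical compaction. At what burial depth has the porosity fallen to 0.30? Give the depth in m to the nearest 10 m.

Working in km (1 km = 1000 m; k in km⁻¹ = k in m⁻¹ × 1000):
Invert Athy's law: d = ln(phi₀/phi) / k
d = ln(0.68/0.3) / 0.42 = ln(2.267) / 0.42 = 0.8183 / 0.42 = 1.948 km

1950 m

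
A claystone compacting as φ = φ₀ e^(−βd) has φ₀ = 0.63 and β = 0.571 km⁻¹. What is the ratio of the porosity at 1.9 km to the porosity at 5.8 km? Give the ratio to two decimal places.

9.27

φ(d₁)/φ(d₂) = e^(−β·d₁)/e^(−β·d₂) = e^{β(d₂−d₁)}
= exp(0.571 × 3.9) = exp(2.227) = 9.2711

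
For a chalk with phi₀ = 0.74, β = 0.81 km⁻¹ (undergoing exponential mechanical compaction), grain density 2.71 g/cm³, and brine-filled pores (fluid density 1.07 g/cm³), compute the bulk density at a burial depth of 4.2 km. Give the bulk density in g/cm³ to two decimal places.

2.67 g/cm³

Porosity at depth: phi = 0.74·exp(−0.81×4.2) = 0.74×0.0333 = 0.0246
Bulk density: ρ_b = (1−phi)ρ_g + phi·ρ_f = 0.9754×2.71 + 0.0246×1.07
       = 2.643 + 0.026 = 2.670 g/cm³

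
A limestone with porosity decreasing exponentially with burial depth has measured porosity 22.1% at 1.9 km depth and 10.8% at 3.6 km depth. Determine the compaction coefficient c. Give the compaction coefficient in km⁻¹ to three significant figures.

Athy: φ(d) = φ₀ e^(−cd) ⇒ φ₁/φ₂ = e^{c(d₂−d₁)} ⇒ c = ln(φ₁/φ₂)/(d₂−d₁)
c = ln(0.221/0.108) / (3.6 − 1.9) = ln(2.046) / 1.7 = 0.7160 / 1.7 = 0.4212 km⁻¹

0.421 km⁻¹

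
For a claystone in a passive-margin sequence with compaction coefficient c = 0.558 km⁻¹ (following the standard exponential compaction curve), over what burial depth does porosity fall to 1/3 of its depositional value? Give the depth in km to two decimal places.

1.97 km

phi/phi₀ = 1/3 ⇒ exp(−c·z) = 1/3 ⇒ z = ln(3) / c
z = 1.0986 / 0.558 = 1.969 km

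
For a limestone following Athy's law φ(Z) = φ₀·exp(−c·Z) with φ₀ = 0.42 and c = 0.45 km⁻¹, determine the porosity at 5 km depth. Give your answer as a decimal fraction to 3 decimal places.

φ = φ₀·exp(−c·Z) = 0.42 × exp(−0.45 × 5) = 0.42 × exp(−2.25)
  = 0.42 × 0.1054 = 0.0443

0.044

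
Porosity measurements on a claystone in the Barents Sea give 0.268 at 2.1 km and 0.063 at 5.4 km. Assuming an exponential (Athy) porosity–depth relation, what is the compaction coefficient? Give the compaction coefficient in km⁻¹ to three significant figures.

0.439 km⁻¹

Athy: φ(z) = φ₀ e^(−cz) ⇒ φ₁/φ₂ = e^{c(z₂−z₁)} ⇒ c = ln(φ₁/φ₂)/(z₂−z₁)
c = ln(0.268/0.063) / (5.4 − 2.1) = ln(4.254) / 3.3 = 1.4479 / 3.3 = 0.4387 km⁻¹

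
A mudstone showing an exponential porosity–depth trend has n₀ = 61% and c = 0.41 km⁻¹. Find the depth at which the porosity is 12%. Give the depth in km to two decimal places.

3.97 km

Invert Athy's law: d = ln(n₀/n) / c
d = ln(0.61/0.12) / 0.41 = ln(5.083) / 0.41 = 1.6260 / 0.41 = 3.966 km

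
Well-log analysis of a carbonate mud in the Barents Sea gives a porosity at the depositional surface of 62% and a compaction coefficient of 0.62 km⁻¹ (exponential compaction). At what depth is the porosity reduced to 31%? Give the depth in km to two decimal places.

Invert Athy's law: z = ln(φ₀/φ) / k
z = ln(0.62/0.31) / 0.62 = ln(2) / 0.62 = 0.6931 / 0.62 = 1.118 km

1.12 km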